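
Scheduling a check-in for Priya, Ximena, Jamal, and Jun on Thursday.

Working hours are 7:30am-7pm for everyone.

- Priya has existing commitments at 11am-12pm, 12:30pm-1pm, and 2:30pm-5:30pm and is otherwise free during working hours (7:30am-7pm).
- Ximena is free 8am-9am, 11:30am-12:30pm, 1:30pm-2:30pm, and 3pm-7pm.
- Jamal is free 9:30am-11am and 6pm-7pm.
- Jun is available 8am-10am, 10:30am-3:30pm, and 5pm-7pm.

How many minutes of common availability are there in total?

Priya free within 07:30–19:00: 07:30–11:00, 12:00–12:30, 13:00–14:30, 17:30–19:00.
Priya ∩ Ximena: 08:00–09:00, 12:00–12:30, 13:30–14:30, 17:30–19:00.
Priya ∩ Ximena ∩ Jamal: 18:00–19:00.
Priya ∩ Ximena ∩ Jamal ∩ Jun: 18:00–19:00.
Total common minutes: 60.

60 minutes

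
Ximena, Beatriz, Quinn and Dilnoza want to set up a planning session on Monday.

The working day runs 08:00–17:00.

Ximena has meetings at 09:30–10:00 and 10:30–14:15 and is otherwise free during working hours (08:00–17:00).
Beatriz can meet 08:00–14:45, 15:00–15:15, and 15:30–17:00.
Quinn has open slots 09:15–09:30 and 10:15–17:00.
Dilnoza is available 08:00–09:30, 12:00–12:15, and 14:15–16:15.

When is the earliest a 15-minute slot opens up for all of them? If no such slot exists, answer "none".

Ximena free within 08:00–17:00: 08:00–09:30, 10:00–10:30, 14:15–17:00.
Ximena ∩ Beatriz: 08:00–09:30, 10:00–10:30, 14:15–14:45, 15:00–15:15, 15:30–17:00.
Ximena ∩ Beatriz ∩ Quinn: 09:15–09:30, 10:15–10:30, 14:15–14:45, 15:00–15:15, 15:30–17:00.
Ximena ∩ Beatriz ∩ Quinn ∩ Dilnoza: 09:15–09:30, 14:15–14:45, 15:00–15:15, 15:30–16:15.
Windows ≥ 15 min: 09:15–09:30, 14:15–14:45, 15:00–15:15, 15:30–16:15.
Earliest such window starts at 09:15.

09:15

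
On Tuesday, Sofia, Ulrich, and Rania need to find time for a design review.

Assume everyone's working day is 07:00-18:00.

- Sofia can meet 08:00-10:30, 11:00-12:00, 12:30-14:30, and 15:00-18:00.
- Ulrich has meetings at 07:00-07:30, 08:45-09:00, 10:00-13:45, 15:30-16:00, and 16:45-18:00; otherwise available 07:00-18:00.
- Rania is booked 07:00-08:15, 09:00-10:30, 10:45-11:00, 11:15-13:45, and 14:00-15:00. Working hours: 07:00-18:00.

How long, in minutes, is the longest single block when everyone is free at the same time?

45 minutes

Ulrich free within 07:00–18:00: 07:30–08:45, 09:00–10:00, 13:45–15:30, 16:00–16:45.
Rania free within 07:00–18:00: 08:15–09:00, 10:30–10:45, 11:00–11:15, 13:45–14:00, 15:00–18:00.
Sofia ∩ Ulrich: 08:00–08:45, 09:00–10:00, 13:45–14:30, 15:00–15:30, 16:00–16:45.
Sofia ∩ Ulrich ∩ Rania: 08:15–08:45, 13:45–14:00, 15:00–15:30, 16:00–16:45.
Common window lengths: 30, 15, 30, 45 min; longest is 45.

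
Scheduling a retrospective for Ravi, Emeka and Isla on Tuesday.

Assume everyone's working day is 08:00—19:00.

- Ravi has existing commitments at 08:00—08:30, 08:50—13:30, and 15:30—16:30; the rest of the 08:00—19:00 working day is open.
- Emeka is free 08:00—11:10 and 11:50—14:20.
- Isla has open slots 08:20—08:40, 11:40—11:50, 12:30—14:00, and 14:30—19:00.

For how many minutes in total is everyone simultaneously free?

Ravi free within 08:00–19:00: 08:30–08:50, 13:30–15:30, 16:30–19:00.
Ravi ∩ Emeka: 08:30–08:50, 13:30–14:20.
Ravi ∩ Emeka ∩ Isla: 08:30–08:40, 13:30–14:00.
Total common minutes: 10 + 30 = 40.

40 minutes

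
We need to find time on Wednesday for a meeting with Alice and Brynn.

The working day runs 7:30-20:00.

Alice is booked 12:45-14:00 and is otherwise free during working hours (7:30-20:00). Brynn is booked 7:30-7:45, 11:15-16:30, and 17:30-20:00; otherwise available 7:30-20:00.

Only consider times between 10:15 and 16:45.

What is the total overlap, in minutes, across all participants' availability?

75 minutes

Alice free within 07:30–20:00: 07:30–12:45, 14:00–20:00.
Brynn free within 07:30–20:00: 07:45–11:15, 16:30–17:30.
Alice ∩ Brynn: 07:45–11:15, 16:30–17:30.
Restricted to 10:15–16:45: 10:15–11:15, 16:30–16:45.
Total common minutes: 60 + 15 = 75.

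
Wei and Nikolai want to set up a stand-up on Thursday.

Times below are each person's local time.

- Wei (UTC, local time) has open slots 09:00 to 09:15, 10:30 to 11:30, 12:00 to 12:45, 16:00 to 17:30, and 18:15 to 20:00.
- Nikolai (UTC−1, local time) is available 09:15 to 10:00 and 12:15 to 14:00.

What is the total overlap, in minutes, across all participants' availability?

30 minutes

Wei → UTC: 09:00–09:15, 10:30–11:30, 12:00–12:45, 16:00–17:30, 18:15–20:00.
Nikolai → UTC: 10:15–11:00, 13:15–15:00.
Wei ∩ Nikolai: 10:30–11:00.
Total common minutes: 30.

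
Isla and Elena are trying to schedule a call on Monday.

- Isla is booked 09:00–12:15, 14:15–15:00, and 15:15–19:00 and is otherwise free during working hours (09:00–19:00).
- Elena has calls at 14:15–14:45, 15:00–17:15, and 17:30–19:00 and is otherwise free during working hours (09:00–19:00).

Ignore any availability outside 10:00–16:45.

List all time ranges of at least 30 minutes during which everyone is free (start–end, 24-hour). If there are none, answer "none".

Isla free within 09:00–19:00: 12:15–14:15, 15:00–15:15.
Elena free within 09:00–19:00: 09:00–14:15, 14:45–15:00, 17:15–17:30.
Isla ∩ Elena: 12:15–14:15.
Restricted to 10:00–16:45: 12:15–14:15.
Windows ≥ 30 min: 12:15–14:15.

12:15–14:15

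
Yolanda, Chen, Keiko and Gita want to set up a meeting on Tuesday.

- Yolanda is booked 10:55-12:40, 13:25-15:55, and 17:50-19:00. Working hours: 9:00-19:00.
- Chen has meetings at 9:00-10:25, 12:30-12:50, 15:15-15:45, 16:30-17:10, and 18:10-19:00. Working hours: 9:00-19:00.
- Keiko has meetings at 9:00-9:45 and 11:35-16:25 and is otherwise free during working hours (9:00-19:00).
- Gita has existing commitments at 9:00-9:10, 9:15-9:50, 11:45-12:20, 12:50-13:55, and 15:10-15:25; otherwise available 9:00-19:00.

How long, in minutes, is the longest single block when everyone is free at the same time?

40 minutes

Yolanda free within 09:00–19:00: 09:00–10:55, 12:40–13:25, 15:55–17:50.
Chen free within 09:00–19:00: 10:25–12:30, 12:50–15:15, 15:45–16:30, 17:10–18:10.
Keiko free within 09:00–19:00: 09:45–11:35, 16:25–19:00.
Gita free within 09:00–19:00: 09:10–09:15, 09:50–11:45, 12:20–12:50, 13:55–15:10, 15:25–19:00.
Yolanda ∩ Chen: 10:25–10:55, 12:50–13:25, 15:55–16:30, 17:10–17:50.
Yolanda ∩ Chen ∩ Keiko: 10:25–10:55, 16:25–16:30, 17:10–17:50.
Yolanda ∩ Chen ∩ Keiko ∩ Gita: 10:25–10:55, 16:25–16:30, 17:10–17:50.
Common window lengths: 30, 5, 40 min; longest is 40.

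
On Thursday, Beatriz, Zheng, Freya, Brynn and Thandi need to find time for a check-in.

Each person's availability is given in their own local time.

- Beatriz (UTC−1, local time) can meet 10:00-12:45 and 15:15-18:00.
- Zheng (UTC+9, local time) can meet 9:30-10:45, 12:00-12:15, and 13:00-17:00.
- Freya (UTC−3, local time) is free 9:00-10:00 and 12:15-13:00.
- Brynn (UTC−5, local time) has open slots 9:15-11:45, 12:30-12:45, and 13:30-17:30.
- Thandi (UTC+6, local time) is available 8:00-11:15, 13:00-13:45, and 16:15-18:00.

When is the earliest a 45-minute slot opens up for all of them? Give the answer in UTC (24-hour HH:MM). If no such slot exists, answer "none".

none

Beatriz → UTC: 11:00–13:45, 16:15–19:00.
Zheng → UTC: 00:30–01:45, 03:00–03:15, 04:00–08:00.
Freya → UTC: 12:00–13:00, 15:15–16:00.
Brynn → UTC: 14:15–16:45, 17:30–17:45, 18:30–22:30.
Thandi → UTC: 02:00–05:15, 07:00–07:45, 10:15–12:00.
Beatriz ∩ Zheng: (none).
Beatriz ∩ Zheng ∩ Freya: (none).
Beatriz ∩ Zheng ∩ Freya ∩ Brynn: (none).
Beatriz ∩ Zheng ∩ Freya ∩ Brynn ∩ Thandi: (none).
Windows ≥ 45 min: (none).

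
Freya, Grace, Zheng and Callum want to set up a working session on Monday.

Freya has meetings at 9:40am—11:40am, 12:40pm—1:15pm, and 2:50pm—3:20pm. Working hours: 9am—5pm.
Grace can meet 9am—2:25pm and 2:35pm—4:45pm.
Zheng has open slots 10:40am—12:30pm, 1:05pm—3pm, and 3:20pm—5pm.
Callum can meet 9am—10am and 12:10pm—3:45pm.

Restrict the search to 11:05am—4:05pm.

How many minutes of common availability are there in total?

Freya free within 09:00–17:00: 09:00–09:40, 11:40–12:40, 13:15–14:50, 15:20–17:00.
Freya ∩ Grace: 09:00–09:40, 11:40–12:40, 13:15–14:25, 14:35–14:50, 15:20–16:45.
Freya ∩ Grace ∩ Zheng: 11:40–12:30, 13:15–14:25, 14:35–14:50, 15:20–16:45.
Freya ∩ Grace ∩ Zheng ∩ Callum: 12:10–12:30, 13:15–14:25, 14:35–14:50, 15:20–15:45.
Restricted to 11:05–16:05: 12:10–12:30, 13:15–14:25, 14:35–14:50, 15:20–15:45.
Total common minutes: 20 + 70 + 15 + 25 = 130.

130 minutes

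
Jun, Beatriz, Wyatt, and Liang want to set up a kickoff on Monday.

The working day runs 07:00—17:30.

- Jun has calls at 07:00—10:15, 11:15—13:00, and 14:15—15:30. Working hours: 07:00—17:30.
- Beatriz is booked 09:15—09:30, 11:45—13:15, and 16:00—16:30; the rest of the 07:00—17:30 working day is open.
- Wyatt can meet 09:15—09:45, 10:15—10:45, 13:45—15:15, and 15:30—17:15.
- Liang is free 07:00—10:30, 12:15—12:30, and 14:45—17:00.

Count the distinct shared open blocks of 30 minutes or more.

Jun free within 07:00–17:30: 10:15–11:15, 13:00–14:15, 15:30–17:30.
Beatriz free within 07:00–17:30: 07:00–09:15, 09:30–11:45, 13:15–16:00, 16:30–17:30.
Jun ∩ Beatriz: 10:15–11:15, 13:15–14:15, 15:30–16:00, 16:30–17:30.
Jun ∩ Beatriz ∩ Wyatt: 10:15–10:45, 13:45–14:15, 15:30–16:00, 16:30–17:15.
Jun ∩ Beatriz ∩ Wyatt ∩ Liang: 10:15–10:30, 15:30–16:00, 16:30–17:00.
Windows ≥ 30 min: 15:30–16:00, 16:30–17:00.
That's 2 windows.

2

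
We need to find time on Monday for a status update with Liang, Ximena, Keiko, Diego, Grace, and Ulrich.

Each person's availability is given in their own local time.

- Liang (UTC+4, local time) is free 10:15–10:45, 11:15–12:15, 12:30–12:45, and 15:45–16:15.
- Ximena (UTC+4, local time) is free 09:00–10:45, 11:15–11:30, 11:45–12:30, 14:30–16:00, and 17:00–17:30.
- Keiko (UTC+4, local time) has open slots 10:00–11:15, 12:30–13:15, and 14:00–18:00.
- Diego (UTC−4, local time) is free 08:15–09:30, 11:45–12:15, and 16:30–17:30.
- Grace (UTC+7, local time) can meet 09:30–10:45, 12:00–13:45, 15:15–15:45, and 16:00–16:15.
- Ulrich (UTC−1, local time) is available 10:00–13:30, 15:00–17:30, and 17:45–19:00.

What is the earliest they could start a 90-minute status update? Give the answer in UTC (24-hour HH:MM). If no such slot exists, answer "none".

Liang → UTC: 06:15–06:45, 07:15–08:15, 08:30–08:45, 11:45–12:15.
Ximena → UTC: 05:00–06:45, 07:15–07:30, 07:45–08:30, 10:30–12:00, 13:00–13:30.
Keiko → UTC: 06:00–07:15, 08:30–09:15, 10:00–14:00.
Diego → UTC: 12:15–13:30, 15:45–16:15, 20:30–21:30.
Grace → UTC: 02:30–03:45, 05:00–06:45, 08:15–08:45, 09:00–09:15.
Ulrich → UTC: 11:00–14:30, 16:00–18:30, 18:45–20:00.
Liang ∩ Ximena: 06:15–06:45, 07:15–07:30, 07:45–08:15, 11:45–12:00.
Liang ∩ Ximena ∩ Keiko: 06:15–06:45, 11:45–12:00.
Liang ∩ Ximena ∩ Keiko ∩ Diego: (none).
Liang ∩ Ximena ∩ Keiko ∩ Diego ∩ Grace: (none).
Liang ∩ Ximena ∩ Keiko ∩ Diego ∩ Grace ∩ Ulrich: (none).
Windows ≥ 90 min: (none).

none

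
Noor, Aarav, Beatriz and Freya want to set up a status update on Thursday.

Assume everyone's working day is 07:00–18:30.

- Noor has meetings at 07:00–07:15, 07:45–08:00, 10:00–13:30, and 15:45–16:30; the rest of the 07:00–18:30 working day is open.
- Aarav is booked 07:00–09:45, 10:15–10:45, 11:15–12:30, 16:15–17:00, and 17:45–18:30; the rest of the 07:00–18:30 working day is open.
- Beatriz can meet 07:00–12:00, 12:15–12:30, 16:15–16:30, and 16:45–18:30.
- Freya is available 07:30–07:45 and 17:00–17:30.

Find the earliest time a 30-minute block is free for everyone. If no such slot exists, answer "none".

Noor free within 07:00–18:30: 07:15–07:45, 08:00–10:00, 13:30–15:45, 16:30–18:30.
Aarav free within 07:00–18:30: 09:45–10:15, 10:45–11:15, 12:30–16:15, 17:00–17:45.
Noor ∩ Aarav: 09:45–10:00, 13:30–15:45, 17:00–17:45.
Noor ∩ Aarav ∩ Beatriz: 09:45–10:00, 17:00–17:45.
Noor ∩ Aarav ∩ Beatriz ∩ Freya: 17:00–17:30.
Windows ≥ 30 min: 17:00–17:30.
Earliest such window starts at 17:00.

17:00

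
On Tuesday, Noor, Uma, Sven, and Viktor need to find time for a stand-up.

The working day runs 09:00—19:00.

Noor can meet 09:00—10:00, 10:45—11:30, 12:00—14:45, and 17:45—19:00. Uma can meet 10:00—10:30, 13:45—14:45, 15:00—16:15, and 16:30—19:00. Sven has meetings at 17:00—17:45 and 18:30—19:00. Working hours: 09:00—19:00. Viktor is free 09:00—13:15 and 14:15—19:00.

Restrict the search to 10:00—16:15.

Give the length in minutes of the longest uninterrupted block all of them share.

30 minutes

Sven free within 09:00–19:00: 09:00–17:00, 17:45–18:30.
Noor ∩ Uma: 13:45–14:45, 17:45–19:00.
Noor ∩ Uma ∩ Sven: 13:45–14:45, 17:45–18:30.
Noor ∩ Uma ∩ Sven ∩ Viktor: 14:15–14:45, 17:45–18:30.
Restricted to 10:00–16:15: 14:15–14:45.
Single common window of 30 minutes.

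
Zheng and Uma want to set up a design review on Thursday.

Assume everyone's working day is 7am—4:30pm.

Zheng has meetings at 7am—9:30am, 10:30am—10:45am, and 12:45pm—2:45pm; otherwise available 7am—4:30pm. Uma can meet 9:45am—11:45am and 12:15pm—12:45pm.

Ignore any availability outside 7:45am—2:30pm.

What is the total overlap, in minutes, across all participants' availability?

Zheng free within 07:00–16:30: 09:30–10:30, 10:45–12:45, 14:45–16:30.
Zheng ∩ Uma: 09:45–10:30, 10:45–11:45, 12:15–12:45.
Restricted to 07:45–14:30: 09:45–10:30, 10:45–11:45, 12:15–12:45.
Total common minutes: 45 + 60 + 30 = 135.

135 minutes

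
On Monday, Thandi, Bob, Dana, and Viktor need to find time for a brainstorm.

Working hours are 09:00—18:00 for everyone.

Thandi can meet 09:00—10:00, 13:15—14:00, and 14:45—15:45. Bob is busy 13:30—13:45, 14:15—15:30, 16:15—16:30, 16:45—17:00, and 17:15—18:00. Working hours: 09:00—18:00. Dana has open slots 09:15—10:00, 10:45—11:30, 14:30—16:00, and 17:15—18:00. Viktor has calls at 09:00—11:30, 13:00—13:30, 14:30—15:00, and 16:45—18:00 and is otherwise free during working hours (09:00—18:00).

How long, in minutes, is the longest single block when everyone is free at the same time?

15 minutes

Bob free within 09:00–18:00: 09:00–13:30, 13:45–14:15, 15:30–16:15, 16:30–16:45, 17:00–17:15.
Viktor free within 09:00–18:00: 11:30–13:00, 13:30–14:30, 15:00–16:45.
Thandi ∩ Bob: 09:00–10:00, 13:15–13:30, 13:45–14:00, 15:30–15:45.
Thandi ∩ Bob ∩ Dana: 09:15–10:00, 15:30–15:45.
Thandi ∩ Bob ∩ Dana ∩ Viktor: 15:30–15:45.
Single common window of 15 minutes.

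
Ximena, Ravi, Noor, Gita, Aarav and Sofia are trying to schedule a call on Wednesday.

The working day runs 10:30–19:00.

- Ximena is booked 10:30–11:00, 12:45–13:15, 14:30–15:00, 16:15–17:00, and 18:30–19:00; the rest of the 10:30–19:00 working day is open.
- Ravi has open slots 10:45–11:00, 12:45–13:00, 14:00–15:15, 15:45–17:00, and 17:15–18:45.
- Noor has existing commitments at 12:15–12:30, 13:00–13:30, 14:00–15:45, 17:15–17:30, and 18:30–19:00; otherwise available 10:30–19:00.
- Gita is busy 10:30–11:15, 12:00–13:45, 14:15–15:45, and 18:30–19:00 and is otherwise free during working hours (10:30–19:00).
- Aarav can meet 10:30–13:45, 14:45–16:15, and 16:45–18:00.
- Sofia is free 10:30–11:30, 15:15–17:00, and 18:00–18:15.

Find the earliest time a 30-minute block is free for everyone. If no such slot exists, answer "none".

Ximena free within 10:30–19:00: 11:00–12:45, 13:15–14:30, 15:00–16:15, 17:00–18:30.
Noor free within 10:30–19:00: 10:30–12:15, 12:30–13:00, 13:30–14:00, 15:45–17:15, 17:30–18:30.
Gita free within 10:30–19:00: 11:15–12:00, 13:45–14:15, 15:45–18:30.
Ximena ∩ Ravi: 14:00–14:30, 15:00–15:15, 15:45–16:15, 17:15–18:30.
Ximena ∩ Ravi ∩ Noor: 15:45–16:15, 17:30–18:30.
Ximena ∩ Ravi ∩ Noor ∩ Gita: 15:45–16:15, 17:30–18:30.
Ximena ∩ Ravi ∩ Noor ∩ Gita ∩ Aarav: 15:45–16:15, 17:30–18:00.
Ximena ∩ Ravi ∩ Noor ∩ Gita ∩ Aarav ∩ Sofia: 15:45–16:15.
Windows ≥ 30 min: 15:45–16:15.
Earliest such window starts at 15:45.

15:45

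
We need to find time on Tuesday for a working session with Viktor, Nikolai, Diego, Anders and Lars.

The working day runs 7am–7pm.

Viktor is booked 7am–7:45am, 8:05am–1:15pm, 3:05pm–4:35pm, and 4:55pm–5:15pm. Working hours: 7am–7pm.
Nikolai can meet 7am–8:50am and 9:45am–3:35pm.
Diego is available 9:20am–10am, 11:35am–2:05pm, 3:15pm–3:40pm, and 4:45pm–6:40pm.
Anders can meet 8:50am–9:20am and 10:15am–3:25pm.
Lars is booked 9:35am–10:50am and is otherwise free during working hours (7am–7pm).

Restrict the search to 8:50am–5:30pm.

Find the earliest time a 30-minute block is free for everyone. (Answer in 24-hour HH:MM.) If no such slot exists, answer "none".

13:15

Viktor free within 07:00–19:00: 07:45–08:05, 13:15–15:05, 16:35–16:55, 17:15–19:00.
Lars free within 07:00–19:00: 07:00–09:35, 10:50–19:00.
Viktor ∩ Nikolai: 07:45–08:05, 13:15–15:05.
Viktor ∩ Nikolai ∩ Diego: 13:15–14:05.
Viktor ∩ Nikolai ∩ Diego ∩ Anders: 13:15–14:05.
Viktor ∩ Nikolai ∩ Diego ∩ Anders ∩ Lars: 13:15–14:05.
Restricted to 08:50–17:30: 13:15–14:05.
Windows ≥ 30 min: 13:15–14:05.
Earliest such window starts at 13:15.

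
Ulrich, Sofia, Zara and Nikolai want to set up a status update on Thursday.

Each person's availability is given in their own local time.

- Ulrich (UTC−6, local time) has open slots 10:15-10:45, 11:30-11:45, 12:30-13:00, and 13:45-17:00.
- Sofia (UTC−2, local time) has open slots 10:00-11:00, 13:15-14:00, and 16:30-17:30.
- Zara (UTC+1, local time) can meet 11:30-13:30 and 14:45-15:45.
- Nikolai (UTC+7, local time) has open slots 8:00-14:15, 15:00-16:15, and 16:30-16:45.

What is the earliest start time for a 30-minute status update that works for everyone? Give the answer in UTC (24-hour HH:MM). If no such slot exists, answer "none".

none

Ulrich → UTC: 16:15–16:45, 17:30–17:45, 18:30–19:00, 19:45–23:00.
Sofia → UTC: 12:00–13:00, 15:15–16:00, 18:30–19:30.
Zara → UTC: 10:30–12:30, 13:45–14:45.
Nikolai → UTC: 01:00–07:15, 08:00–09:15, 09:30–09:45.
Ulrich ∩ Sofia: 18:30–19:00.
Ulrich ∩ Sofia ∩ Zara: (none).
Ulrich ∩ Sofia ∩ Zara ∩ Nikolai: (none).
Windows ≥ 30 min: (none).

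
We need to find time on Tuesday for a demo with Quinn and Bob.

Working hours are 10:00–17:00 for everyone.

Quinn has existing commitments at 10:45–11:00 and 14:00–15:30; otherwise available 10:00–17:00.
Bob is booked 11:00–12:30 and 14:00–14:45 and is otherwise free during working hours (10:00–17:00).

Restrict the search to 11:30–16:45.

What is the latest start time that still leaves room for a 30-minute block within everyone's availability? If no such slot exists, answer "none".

Quinn free within 10:00–17:00: 10:00–10:45, 11:00–14:00, 15:30–17:00.
Bob free within 10:00–17:00: 10:00–11:00, 12:30–14:00, 14:45–17:00.
Quinn ∩ Bob: 10:00–10:45, 12:30–14:00, 15:30–17:00.
Restricted to 11:30–16:45: 12:30–14:00, 15:30–16:45.
Windows ≥ 30 min: 12:30–14:00, 15:30–16:45.
Latest start in the last window 15:30–16:45 is 16:45 − 30 min = 16:15.

16:15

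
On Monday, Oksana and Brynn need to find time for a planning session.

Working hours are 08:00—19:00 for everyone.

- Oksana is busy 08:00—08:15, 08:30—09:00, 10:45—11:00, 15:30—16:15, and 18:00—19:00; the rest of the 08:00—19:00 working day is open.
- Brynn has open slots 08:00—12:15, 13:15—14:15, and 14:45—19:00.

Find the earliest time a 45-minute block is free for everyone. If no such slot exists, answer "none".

09:00

Oksana free within 08:00–19:00: 08:15–08:30, 09:00–10:45, 11:00–15:30, 16:15–18:00.
Oksana ∩ Brynn: 08:15–08:30, 09:00–10:45, 11:00–12:15, 13:15–14:15, 14:45–15:30, 16:15–18:00.
Windows ≥ 45 min: 09:00–10:45, 11:00–12:15, 13:15–14:15, 14:45–15:30, 16:15–18:00.
Earliest such window starts at 09:00.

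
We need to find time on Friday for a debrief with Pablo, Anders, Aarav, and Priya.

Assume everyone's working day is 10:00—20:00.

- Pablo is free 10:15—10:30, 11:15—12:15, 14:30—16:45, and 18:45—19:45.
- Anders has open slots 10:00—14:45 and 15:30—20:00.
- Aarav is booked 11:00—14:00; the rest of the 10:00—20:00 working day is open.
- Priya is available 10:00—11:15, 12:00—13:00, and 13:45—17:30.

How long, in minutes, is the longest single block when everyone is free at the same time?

75 minutes

Aarav free within 10:00–20:00: 10:00–11:00, 14:00–20:00.
Pablo ∩ Anders: 10:15–10:30, 11:15–12:15, 14:30–14:45, 15:30–16:45, 18:45–19:45.
Pablo ∩ Anders ∩ Aarav: 10:15–10:30, 14:30–14:45, 15:30–16:45, 18:45–19:45.
Pablo ∩ Anders ∩ Aarav ∩ Priya: 10:15–10:30, 14:30–14:45, 15:30–16:45.
Common window lengths: 15, 15, 75 min; longest is 75.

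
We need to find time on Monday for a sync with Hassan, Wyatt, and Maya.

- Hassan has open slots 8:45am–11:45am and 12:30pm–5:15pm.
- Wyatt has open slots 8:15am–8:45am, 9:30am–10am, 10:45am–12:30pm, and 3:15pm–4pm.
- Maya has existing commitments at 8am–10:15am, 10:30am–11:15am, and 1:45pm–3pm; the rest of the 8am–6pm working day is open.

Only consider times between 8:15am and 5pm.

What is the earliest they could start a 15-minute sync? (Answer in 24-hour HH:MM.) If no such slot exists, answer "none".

Maya free within 08:00–18:00: 10:15–10:30, 11:15–13:45, 15:00–18:00.
Hassan ∩ Wyatt: 09:30–10:00, 10:45–11:45, 15:15–16:00.
Hassan ∩ Wyatt ∩ Maya: 11:15–11:45, 15:15–16:00.
Restricted to 08:15–17:00: 11:15–11:45, 15:15–16:00.
Windows ≥ 15 min: 11:15–11:45, 15:15–16:00.
Earliest such window starts at 11:15.

11:15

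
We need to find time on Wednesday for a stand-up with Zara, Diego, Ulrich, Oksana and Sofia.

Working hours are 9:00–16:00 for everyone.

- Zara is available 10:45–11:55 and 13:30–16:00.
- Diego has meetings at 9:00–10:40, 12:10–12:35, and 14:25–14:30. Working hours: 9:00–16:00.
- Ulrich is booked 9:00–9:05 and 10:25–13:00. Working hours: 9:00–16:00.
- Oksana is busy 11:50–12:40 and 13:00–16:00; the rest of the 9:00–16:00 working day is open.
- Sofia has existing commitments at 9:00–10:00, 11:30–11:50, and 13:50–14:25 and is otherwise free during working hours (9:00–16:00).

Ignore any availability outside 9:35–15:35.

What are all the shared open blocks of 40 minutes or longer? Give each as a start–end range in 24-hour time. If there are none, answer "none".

Diego free within 09:00–16:00: 10:40–12:10, 12:35–14:25, 14:30–16:00.
Ulrich free within 09:00–16:00: 09:05–10:25, 13:00–16:00.
Oksana free within 09:00–16:00: 09:00–11:50, 12:40–13:00.
Sofia free within 09:00–16:00: 10:00–11:30, 11:50–13:50, 14:25–16:00.
Zara ∩ Diego: 10:45–11:55, 13:30–14:25, 14:30–16:00.
Zara ∩ Diego ∩ Ulrich: 13:30–14:25, 14:30–16:00.
Zara ∩ Diego ∩ Ulrich ∩ Oksana: (none).
Zara ∩ Diego ∩ Ulrich ∩ Oksana ∩ Sofia: (none).
Restricted to 09:35–15:35: (none).
Windows ≥ 40 min: (none).

none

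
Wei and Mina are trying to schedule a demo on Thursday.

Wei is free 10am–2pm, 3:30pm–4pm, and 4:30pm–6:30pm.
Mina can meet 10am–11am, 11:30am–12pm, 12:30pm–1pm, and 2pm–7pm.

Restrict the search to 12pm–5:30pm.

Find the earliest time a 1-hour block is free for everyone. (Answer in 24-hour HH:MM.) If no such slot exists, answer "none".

Wei ∩ Mina: 10:00–11:00, 11:30–12:00, 12:30–13:00, 15:30–16:00, 16:30–18:30.
Restricted to 12:00–17:30: 12:30–13:00, 15:30–16:00, 16:30–17:30.
Windows ≥ 60 min: 16:30–17:30.
Earliest such window starts at 16:30.

16:30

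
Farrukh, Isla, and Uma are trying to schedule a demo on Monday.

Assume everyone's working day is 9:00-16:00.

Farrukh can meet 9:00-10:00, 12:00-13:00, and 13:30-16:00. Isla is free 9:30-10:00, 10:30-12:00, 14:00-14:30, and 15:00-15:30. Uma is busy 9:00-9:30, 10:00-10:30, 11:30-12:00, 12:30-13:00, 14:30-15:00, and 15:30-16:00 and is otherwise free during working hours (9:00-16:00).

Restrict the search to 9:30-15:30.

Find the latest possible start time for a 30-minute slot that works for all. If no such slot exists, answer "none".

15:00

Uma free within 09:00–16:00: 09:30–10:00, 10:30–11:30, 12:00–12:30, 13:00–14:30, 15:00–15:30.
Farrukh ∩ Isla: 09:30–10:00, 14:00–14:30, 15:00–15:30.
Farrukh ∩ Isla ∩ Uma: 09:30–10:00, 14:00–14:30, 15:00–15:30.
Restricted to 09:30–15:30: 09:30–10:00, 14:00–14:30, 15:00–15:30.
Windows ≥ 30 min: 09:30–10:00, 14:00–14:30, 15:00–15:30.
Latest start in the last window 15:00–15:30 is 15:30 − 30 min = 15:00.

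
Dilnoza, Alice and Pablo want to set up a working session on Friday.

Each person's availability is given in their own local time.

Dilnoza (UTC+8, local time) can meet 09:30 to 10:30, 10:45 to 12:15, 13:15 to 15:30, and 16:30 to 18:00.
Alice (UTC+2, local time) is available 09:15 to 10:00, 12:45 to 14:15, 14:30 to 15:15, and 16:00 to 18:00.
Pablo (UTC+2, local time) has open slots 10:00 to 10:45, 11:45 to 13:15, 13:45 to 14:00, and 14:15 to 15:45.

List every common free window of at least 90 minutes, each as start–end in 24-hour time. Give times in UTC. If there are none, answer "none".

Dilnoza → UTC: 01:30–02:30, 02:45–04:15, 05:15–07:30, 08:30–10:00.
Alice → UTC: 07:15–08:00, 10:45–12:15, 12:30–13:15, 14:00–16:00.
Pablo → UTC: 08:00–08:45, 09:45–11:15, 11:45–12:00, 12:15–13:45.
Dilnoza ∩ Alice: 07:15–07:30.
Dilnoza ∩ Alice ∩ Pablo: (none).
Windows ≥ 90 min: (none).

none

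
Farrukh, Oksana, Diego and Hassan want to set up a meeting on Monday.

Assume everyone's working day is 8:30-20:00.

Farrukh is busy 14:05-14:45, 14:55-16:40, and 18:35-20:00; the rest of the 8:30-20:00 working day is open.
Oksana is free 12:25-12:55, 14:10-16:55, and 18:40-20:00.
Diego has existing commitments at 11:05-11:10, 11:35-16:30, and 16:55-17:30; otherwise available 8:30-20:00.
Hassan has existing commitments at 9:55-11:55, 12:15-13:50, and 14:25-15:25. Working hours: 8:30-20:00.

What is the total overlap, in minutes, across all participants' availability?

15 minutes

Farrukh free within 08:30–20:00: 08:30–14:05, 14:45–14:55, 16:40–18:35.
Diego free within 08:30–20:00: 08:30–11:05, 11:10–11:35, 16:30–16:55, 17:30–20:00.
Hassan free within 08:30–20:00: 08:30–09:55, 11:55–12:15, 13:50–14:25, 15:25–20:00.
Farrukh ∩ Oksana: 12:25–12:55, 14:45–14:55, 16:40–16:55.
Farrukh ∩ Oksana ∩ Diego: 16:40–16:55.
Farrukh ∩ Oksana ∩ Diego ∩ Hassan: 16:40–16:55.
Total common minutes: 15.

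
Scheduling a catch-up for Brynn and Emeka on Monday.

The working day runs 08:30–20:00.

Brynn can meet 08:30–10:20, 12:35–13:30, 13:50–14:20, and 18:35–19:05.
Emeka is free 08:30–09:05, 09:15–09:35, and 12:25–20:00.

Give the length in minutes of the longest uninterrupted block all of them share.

55 minutes

Brynn ∩ Emeka: 08:30–09:05, 09:15–09:35, 12:35–13:30, 13:50–14:20, 18:35–19:05.
Common window lengths: 35, 20, 55, 30, 30 min; longest is 55.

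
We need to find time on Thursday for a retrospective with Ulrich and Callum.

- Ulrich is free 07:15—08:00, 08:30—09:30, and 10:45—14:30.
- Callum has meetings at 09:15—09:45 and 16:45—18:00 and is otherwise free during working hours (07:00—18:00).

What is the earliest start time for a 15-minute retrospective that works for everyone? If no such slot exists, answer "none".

07:15

Callum free within 07:00–18:00: 07:00–09:15, 09:45–16:45.
Ulrich ∩ Callum: 07:15–08:00, 08:30–09:15, 10:45–14:30.
Windows ≥ 15 min: 07:15–08:00, 08:30–09:15, 10:45–14:30.
Earliest such window starts at 07:15.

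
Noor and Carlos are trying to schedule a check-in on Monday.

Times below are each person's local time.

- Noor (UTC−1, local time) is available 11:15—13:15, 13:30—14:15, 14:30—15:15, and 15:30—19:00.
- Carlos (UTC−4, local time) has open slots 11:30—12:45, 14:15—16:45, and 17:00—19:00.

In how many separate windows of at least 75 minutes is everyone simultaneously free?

Noor → UTC: 12:15–14:15, 14:30–15:15, 15:30–16:15, 16:30–20:00.
Carlos → UTC: 15:30–16:45, 18:15–20:45, 21:00–23:00.
Noor ∩ Carlos: 15:30–16:15, 16:30–16:45, 18:15–20:00.
Windows ≥ 75 min: 18:15–20:00.
That's 1 window.

1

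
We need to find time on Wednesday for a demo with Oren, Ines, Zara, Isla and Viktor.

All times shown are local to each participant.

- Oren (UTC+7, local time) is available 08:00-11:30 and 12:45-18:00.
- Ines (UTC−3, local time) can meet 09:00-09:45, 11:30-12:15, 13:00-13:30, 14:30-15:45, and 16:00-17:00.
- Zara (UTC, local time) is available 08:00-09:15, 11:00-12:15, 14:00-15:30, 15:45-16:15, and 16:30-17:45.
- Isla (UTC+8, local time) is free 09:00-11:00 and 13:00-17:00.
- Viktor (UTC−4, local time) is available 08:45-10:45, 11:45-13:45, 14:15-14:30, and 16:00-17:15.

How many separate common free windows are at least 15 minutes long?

Oren → UTC: 01:00–04:30, 05:45–11:00.
Ines → UTC: 12:00–12:45, 14:30–15:15, 16:00–16:30, 17:30–18:45, 19:00–20:00.
Zara → UTC: 08:00–09:15, 11:00–12:15, 14:00–15:30, 15:45–16:15, 16:30–17:45.
Isla → UTC: 01:00–03:00, 05:00–09:00.
Viktor → UTC: 12:45–14:45, 15:45–17:45, 18:15–18:30, 20:00–21:15.
Oren ∩ Ines: (none).
Oren ∩ Ines ∩ Zara: (none).
Oren ∩ Ines ∩ Zara ∩ Isla: (none).
Oren ∩ Ines ∩ Zara ∩ Isla ∩ Viktor: (none).
Windows ≥ 15 min: (none).
That's 0 windows.

0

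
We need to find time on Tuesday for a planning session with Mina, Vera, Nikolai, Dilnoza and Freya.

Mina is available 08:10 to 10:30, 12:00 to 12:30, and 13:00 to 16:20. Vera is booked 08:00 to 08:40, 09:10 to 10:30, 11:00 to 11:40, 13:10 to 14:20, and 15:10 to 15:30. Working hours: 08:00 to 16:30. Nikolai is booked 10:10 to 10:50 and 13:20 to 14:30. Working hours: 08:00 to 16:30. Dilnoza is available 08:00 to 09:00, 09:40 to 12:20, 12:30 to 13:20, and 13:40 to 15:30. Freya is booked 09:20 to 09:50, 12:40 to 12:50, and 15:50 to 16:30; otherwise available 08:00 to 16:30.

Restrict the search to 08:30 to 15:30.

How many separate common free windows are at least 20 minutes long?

3

Vera free within 08:00–16:30: 08:40–09:10, 10:30–11:00, 11:40–13:10, 14:20–15:10, 15:30–16:30.
Nikolai free within 08:00–16:30: 08:00–10:10, 10:50–13:20, 14:30–16:30.
Freya free within 08:00–16:30: 08:00–09:20, 09:50–12:40, 12:50–15:50.
Mina ∩ Vera: 08:40–09:10, 12:00–12:30, 13:00–13:10, 14:20–15:10, 15:30–16:20.
Mina ∩ Vera ∩ Nikolai: 08:40–09:10, 12:00–12:30, 13:00–13:10, 14:30–15:10, 15:30–16:20.
Mina ∩ Vera ∩ Nikolai ∩ Dilnoza: 08:40–09:00, 12:00–12:20, 13:00–13:10, 14:30–15:10.
Mina ∩ Vera ∩ Nikolai ∩ Dilnoza ∩ Freya: 08:40–09:00, 12:00–12:20, 13:00–13:10, 14:30–15:10.
Restricted to 08:30–15:30: 08:40–09:00, 12:00–12:20, 13:00–13:10, 14:30–15:10.
Windows ≥ 20 min: 08:40–09:00, 12:00–12:20, 14:30–15:10.
That's 3 windows.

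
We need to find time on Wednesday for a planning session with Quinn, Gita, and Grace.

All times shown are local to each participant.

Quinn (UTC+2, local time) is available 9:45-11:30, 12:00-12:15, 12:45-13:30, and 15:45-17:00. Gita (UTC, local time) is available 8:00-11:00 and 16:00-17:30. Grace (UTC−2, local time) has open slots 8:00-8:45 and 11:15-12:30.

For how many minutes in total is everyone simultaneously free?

Quinn → UTC: 07:45–09:30, 10:00–10:15, 10:45–11:30, 13:45–15:00.
Gita → UTC: 08:00–11:00, 16:00–17:30.
Grace → UTC: 10:00–10:45, 13:15–14:30.
Quinn ∩ Gita: 08:00–09:30, 10:00–10:15, 10:45–11:00.
Quinn ∩ Gita ∩ Grace: 10:00–10:15.
Total common minutes: 15.

15 minutes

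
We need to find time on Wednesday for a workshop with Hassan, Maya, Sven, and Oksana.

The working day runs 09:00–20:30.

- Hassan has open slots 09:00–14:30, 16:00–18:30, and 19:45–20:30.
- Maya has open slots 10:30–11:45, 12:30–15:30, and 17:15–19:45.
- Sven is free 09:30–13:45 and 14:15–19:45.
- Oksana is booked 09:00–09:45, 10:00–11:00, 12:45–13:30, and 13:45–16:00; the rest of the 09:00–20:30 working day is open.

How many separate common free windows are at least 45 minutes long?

2

Oksana free within 09:00–20:30: 09:45–10:00, 11:00–12:45, 13:30–13:45, 16:00–20:30.
Hassan ∩ Maya: 10:30–11:45, 12:30–14:30, 17:15–18:30.
Hassan ∩ Maya ∩ Sven: 10:30–11:45, 12:30–13:45, 14:15–14:30, 17:15–18:30.
Hassan ∩ Maya ∩ Sven ∩ Oksana: 11:00–11:45, 12:30–12:45, 13:30–13:45, 17:15–18:30.
Windows ≥ 45 min: 11:00–11:45, 17:15–18:30.
That's 2 windows.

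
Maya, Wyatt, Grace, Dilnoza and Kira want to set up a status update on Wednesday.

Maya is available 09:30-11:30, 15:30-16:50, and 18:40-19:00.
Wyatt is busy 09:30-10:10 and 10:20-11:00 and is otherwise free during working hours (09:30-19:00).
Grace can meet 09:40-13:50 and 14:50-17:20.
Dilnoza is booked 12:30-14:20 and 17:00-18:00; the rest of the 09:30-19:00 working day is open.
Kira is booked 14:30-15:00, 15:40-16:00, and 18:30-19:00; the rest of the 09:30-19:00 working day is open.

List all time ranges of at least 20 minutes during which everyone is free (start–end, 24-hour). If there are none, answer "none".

11:00–11:30, 16:00–16:50

Wyatt free within 09:30–19:00: 10:10–10:20, 11:00–19:00.
Dilnoza free within 09:30–19:00: 09:30–12:30, 14:20–17:00, 18:00–19:00.
Kira free within 09:30–19:00: 09:30–14:30, 15:00–15:40, 16:00–18:30.
Maya ∩ Wyatt: 10:10–10:20, 11:00–11:30, 15:30–16:50, 18:40–19:00.
Maya ∩ Wyatt ∩ Grace: 10:10–10:20, 11:00–11:30, 15:30–16:50.
Maya ∩ Wyatt ∩ Grace ∩ Dilnoza: 10:10–10:20, 11:00–11:30, 15:30–16:50.
Maya ∩ Wyatt ∩ Grace ∩ Dilnoza ∩ Kira: 10:10–10:20, 11:00–11:30, 15:30–15:40, 16:00–16:50.
Windows ≥ 20 min: 11:00–11:30, 16:00–16:50.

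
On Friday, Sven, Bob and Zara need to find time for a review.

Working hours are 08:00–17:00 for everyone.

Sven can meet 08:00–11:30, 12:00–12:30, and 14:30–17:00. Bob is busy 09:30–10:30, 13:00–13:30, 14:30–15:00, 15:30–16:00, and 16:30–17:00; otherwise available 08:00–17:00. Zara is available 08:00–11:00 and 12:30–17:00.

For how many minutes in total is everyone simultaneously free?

Bob free within 08:00–17:00: 08:00–09:30, 10:30–13:00, 13:30–14:30, 15:00–15:30, 16:00–16:30.
Sven ∩ Bob: 08:00–09:30, 10:30–11:30, 12:00–12:30, 15:00–15:30, 16:00–16:30.
Sven ∩ Bob ∩ Zara: 08:00–09:30, 10:30–11:00, 15:00–15:30, 16:00–16:30.
Total common minutes: 90 + 30 + 30 + 30 = 180.

180 minutes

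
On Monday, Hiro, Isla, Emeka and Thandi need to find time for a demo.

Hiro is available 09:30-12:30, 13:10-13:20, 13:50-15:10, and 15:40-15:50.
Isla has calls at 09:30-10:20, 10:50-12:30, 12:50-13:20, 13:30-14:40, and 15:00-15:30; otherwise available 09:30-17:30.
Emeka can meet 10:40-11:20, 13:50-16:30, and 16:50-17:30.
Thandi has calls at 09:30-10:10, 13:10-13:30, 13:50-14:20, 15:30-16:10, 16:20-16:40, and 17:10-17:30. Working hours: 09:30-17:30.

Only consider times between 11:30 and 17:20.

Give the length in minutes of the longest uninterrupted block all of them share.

Isla free within 09:30–17:30: 10:20–10:50, 12:30–12:50, 13:20–13:30, 14:40–15:00, 15:30–17:30.
Thandi free within 09:30–17:30: 10:10–13:10, 13:30–13:50, 14:20–15:30, 16:10–16:20, 16:40–17:10.
Hiro ∩ Isla: 10:20–10:50, 14:40–15:00, 15:40–15:50.
Hiro ∩ Isla ∩ Emeka: 10:40–10:50, 14:40–15:00, 15:40–15:50.
Hiro ∩ Isla ∩ Emeka ∩ Thandi: 10:40–10:50, 14:40–15:00.
Restricted to 11:30–17:20: 14:40–15:00.
Single common window of 20 minutes.

20 minutes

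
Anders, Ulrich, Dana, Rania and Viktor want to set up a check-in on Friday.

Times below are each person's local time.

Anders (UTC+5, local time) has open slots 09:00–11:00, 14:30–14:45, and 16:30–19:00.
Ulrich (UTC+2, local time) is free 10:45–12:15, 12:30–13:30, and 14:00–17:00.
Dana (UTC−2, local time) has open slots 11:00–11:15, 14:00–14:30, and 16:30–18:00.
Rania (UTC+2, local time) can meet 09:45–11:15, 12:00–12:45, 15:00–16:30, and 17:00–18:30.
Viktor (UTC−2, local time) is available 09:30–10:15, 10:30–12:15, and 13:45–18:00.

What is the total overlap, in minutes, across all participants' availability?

15 minutes

Anders → UTC: 04:00–06:00, 09:30–09:45, 11:30–14:00.
Ulrich → UTC: 08:45–10:15, 10:30–11:30, 12:00–15:00.
Dana → UTC: 13:00–13:15, 16:00–16:30, 18:30–20:00.
Rania → UTC: 07:45–09:15, 10:00–10:45, 13:00–14:30, 15:00–16:30.
Viktor → UTC: 11:30–12:15, 12:30–14:15, 15:45–20:00.
Anders ∩ Ulrich: 09:30–09:45, 12:00–14:00.
Anders ∩ Ulrich ∩ Dana: 13:00–13:15.
Anders ∩ Ulrich ∩ Dana ∩ Rania: 13:00–13:15.
Anders ∩ Ulrich ∩ Dana ∩ Rania ∩ Viktor: 13:00–13:15.
Total common minutes: 15.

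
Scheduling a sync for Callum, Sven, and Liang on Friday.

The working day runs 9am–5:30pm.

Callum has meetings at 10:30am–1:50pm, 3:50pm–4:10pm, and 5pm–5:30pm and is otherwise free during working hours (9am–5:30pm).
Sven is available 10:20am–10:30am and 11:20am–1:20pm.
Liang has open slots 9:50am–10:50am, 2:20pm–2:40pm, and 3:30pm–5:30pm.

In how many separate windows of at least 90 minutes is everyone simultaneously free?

Callum free within 09:00–17:30: 09:00–10:30, 13:50–15:50, 16:10–17:00.
Callum ∩ Sven: 10:20–10:30.
Callum ∩ Sven ∩ Liang: 10:20–10:30.
Windows ≥ 90 min: (none).
That's 0 windows.

0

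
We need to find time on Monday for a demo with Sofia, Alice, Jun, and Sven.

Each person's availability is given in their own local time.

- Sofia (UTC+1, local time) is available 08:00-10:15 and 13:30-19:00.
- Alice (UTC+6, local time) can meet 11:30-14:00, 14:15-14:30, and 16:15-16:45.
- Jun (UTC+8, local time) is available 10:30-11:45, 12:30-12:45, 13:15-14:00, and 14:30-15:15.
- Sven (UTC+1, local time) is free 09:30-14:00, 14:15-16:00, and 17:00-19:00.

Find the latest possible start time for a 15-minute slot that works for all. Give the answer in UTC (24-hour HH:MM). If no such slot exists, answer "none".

Sofia → UTC: 07:00–09:15, 12:30–18:00.
Alice → UTC: 05:30–08:00, 08:15–08:30, 10:15–10:45.
Jun → UTC: 02:30–03:45, 04:30–04:45, 05:15–06:00, 06:30–07:15.
Sven → UTC: 08:30–13:00, 13:15–15:00, 16:00–18:00.
Sofia ∩ Alice: 07:00–08:00, 08:15–08:30.
Sofia ∩ Alice ∩ Jun: 07:00–07:15.
Sofia ∩ Alice ∩ Jun ∩ Sven: (none).
Windows ≥ 15 min: (none).

none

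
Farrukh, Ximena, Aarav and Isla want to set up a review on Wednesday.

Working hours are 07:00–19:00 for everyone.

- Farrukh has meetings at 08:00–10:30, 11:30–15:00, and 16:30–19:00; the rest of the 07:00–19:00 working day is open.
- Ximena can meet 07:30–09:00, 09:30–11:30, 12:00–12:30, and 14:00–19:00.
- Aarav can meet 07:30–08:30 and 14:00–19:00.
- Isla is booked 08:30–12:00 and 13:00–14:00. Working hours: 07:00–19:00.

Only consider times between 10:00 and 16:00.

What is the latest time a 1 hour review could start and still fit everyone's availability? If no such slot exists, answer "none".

15:00

Farrukh free within 07:00–19:00: 07:00–08:00, 10:30–11:30, 15:00–16:30.
Isla free within 07:00–19:00: 07:00–08:30, 12:00–13:00, 14:00–19:00.
Farrukh ∩ Ximena: 07:30–08:00, 10:30–11:30, 15:00–16:30.
Farrukh ∩ Ximena ∩ Aarav: 07:30–08:00, 15:00–16:30.
Farrukh ∩ Ximena ∩ Aarav ∩ Isla: 07:30–08:00, 15:00–16:30.
Restricted to 10:00–16:00: 15:00–16:00.
Windows ≥ 60 min: 15:00–16:00.
Latest start in the last window 15:00–16:00 is 16:00 − 60 min = 15:00.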